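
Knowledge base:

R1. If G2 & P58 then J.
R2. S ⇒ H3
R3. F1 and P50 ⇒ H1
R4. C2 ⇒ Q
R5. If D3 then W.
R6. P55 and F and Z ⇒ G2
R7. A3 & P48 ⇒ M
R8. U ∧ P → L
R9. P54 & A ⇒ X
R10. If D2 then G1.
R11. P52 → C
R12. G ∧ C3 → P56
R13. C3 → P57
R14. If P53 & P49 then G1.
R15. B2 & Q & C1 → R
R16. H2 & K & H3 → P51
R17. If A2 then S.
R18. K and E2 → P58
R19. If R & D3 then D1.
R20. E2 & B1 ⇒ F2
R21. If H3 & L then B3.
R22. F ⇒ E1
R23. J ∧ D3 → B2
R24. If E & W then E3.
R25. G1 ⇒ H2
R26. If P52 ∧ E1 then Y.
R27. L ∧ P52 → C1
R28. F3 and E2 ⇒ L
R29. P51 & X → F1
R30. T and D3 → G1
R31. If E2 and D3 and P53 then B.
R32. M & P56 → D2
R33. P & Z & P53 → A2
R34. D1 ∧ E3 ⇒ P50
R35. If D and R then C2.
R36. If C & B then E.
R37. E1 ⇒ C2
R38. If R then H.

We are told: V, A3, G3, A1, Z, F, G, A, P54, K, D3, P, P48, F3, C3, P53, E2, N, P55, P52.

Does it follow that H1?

W  (by R5: D3)
G2  (by R6: P55, F, Z)
M  (by R7: A3, P48)
X  (by R9: P54, A)
C  (by R11: P52)
P56  (by R12: G, C3)
P58  (by R18: K, E2)
E1  (by R22: F)
L  (by R28: F3, E2)
B  (by R31: E2, D3, P53)
D2  (by R32: M, P56)
A2  (by R33: P, Z, P53)
E  (by R36: C, B)
C2  (by R37: E1)
J  (by R1: G2, P58)
Q  (by R4: C2)
G1  (by R10: D2)
S  (by R17: A2)
B2  (by R23: J, D3)
E3  (by R24: E, W)
H2  (by R25: G1)
C1  (by R27: L, P52)
H3  (by R2: S)
R  (by R15: B2, Q, C1)
P51  (by R16: H2, K, H3)
D1  (by R19: R, D3)
F1  (by R29: P51, X)
P50  (by R34: D1, E3)
H1  (by R3: F1, P50)

Yes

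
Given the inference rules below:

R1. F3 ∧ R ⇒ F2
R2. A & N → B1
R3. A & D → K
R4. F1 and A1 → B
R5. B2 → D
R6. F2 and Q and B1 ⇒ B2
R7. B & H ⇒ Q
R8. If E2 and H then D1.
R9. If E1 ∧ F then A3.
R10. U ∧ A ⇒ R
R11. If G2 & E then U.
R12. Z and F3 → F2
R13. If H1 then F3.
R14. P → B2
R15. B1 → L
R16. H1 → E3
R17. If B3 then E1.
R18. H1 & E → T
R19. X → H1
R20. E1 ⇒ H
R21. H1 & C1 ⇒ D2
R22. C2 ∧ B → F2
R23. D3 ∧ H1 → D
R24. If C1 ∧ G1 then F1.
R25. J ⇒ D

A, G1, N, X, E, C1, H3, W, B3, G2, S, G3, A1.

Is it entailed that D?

Yes

B1  (by R2: A, N)
U  (by R11: G2, E)
E1  (by R17: B3)
H1  (by R19: X)
H  (by R20: E1)
F1  (by R24: C1, G1)
B  (by R4: F1, A1)
Q  (by R7: B, H)
R  (by R10: U, A)
F3  (by R13: H1)
F2  (by R1: F3, R)
B2  (by R6: F2, Q, B1)
D  (by R5: B2)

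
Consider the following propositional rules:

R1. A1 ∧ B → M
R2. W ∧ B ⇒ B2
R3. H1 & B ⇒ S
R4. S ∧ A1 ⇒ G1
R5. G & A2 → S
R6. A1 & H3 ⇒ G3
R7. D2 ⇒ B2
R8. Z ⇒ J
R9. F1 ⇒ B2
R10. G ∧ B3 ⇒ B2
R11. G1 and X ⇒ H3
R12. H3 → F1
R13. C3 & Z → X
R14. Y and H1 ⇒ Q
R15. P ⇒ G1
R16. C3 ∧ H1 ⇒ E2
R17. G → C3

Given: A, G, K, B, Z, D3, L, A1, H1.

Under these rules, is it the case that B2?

S  (by R3: H1, B)
G1  (by R4: S, A1)
C3  (by R17: G)
X  (by R13: C3, Z)
H3  (by R11: G1, X)
F1  (by R12: H3)
B2  (by R9: F1)

Yes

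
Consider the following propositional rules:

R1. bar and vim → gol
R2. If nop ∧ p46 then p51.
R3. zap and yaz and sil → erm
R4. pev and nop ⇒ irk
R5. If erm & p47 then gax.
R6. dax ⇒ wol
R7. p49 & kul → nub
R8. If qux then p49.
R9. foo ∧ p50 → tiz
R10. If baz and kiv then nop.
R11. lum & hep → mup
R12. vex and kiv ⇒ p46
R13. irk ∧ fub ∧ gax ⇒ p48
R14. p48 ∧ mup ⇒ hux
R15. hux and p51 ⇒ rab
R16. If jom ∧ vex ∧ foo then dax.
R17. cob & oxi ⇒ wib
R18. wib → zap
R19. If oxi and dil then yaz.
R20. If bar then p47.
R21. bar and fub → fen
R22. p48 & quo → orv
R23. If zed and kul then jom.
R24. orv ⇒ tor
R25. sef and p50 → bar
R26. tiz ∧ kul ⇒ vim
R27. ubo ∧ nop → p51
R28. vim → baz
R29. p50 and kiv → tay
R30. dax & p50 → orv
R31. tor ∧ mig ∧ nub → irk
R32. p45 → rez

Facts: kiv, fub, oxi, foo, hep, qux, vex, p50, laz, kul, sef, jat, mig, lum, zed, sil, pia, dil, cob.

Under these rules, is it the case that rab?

Yes

p49  (by R8: qux)
tiz  (by R9: foo, p50)
mup  (by R11: lum, hep)
p46  (by R12: vex, kiv)
wib  (by R17: cob, oxi)
zap  (by R18: wib)
yaz  (by R19: oxi, dil)
jom  (by R23: zed, kul)
bar  (by R25: sef, p50)
vim  (by R26: tiz, kul)
baz  (by R28: vim)
erm  (by R3: zap, yaz, sil)
nub  (by R7: p49, kul)
nop  (by R10: baz, kiv)
dax  (by R16: jom, vex, foo)
p47  (by R20: bar)
orv  (by R30: dax, p50)
p51  (by R2: nop, p46)
gax  (by R5: erm, p47)
tor  (by R24: orv)
irk  (by R31: tor, mig, nub)
p48  (by R13: irk, fub, gax)
hux  (by R14: p48, mup)
rab  (by R15: hux, p51)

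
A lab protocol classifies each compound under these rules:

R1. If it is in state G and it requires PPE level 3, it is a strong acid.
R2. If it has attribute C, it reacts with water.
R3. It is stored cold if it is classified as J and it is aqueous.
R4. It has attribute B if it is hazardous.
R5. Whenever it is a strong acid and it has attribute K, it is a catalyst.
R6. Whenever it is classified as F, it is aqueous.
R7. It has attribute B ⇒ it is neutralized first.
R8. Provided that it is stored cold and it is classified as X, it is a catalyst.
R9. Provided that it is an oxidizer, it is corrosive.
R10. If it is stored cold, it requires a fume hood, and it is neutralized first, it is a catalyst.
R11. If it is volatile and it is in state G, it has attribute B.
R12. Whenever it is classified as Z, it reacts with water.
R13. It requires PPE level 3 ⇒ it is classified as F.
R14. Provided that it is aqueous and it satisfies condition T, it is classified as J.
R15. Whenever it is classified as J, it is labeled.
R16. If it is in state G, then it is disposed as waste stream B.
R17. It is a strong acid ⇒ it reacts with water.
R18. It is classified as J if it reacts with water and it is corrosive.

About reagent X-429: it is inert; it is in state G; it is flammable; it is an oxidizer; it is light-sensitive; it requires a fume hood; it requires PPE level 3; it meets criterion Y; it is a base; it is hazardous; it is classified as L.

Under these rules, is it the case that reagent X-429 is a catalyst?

By R1 (it is in state G, it requires PPE level 3): it is a strong acid.
By R4 (it is hazardous): it has attribute B.
By R7 (it has attribute B): it is neutralized first.
By R9 (it is an oxidizer): it is corrosive.
By R13 (it requires PPE level 3): it is classified as F.
By R17 (it is a strong acid): it reacts with water.
By R18 (it reacts with water, it is corrosive): it is classified as J.
By R6 (it is classified as F): it is aqueous.
By R3 (it is classified as J, it is aqueous): it is stored cold.
By R10 (it is stored cold, it requires a fume hood, it is neutralized first): it is a catalyst.

Yes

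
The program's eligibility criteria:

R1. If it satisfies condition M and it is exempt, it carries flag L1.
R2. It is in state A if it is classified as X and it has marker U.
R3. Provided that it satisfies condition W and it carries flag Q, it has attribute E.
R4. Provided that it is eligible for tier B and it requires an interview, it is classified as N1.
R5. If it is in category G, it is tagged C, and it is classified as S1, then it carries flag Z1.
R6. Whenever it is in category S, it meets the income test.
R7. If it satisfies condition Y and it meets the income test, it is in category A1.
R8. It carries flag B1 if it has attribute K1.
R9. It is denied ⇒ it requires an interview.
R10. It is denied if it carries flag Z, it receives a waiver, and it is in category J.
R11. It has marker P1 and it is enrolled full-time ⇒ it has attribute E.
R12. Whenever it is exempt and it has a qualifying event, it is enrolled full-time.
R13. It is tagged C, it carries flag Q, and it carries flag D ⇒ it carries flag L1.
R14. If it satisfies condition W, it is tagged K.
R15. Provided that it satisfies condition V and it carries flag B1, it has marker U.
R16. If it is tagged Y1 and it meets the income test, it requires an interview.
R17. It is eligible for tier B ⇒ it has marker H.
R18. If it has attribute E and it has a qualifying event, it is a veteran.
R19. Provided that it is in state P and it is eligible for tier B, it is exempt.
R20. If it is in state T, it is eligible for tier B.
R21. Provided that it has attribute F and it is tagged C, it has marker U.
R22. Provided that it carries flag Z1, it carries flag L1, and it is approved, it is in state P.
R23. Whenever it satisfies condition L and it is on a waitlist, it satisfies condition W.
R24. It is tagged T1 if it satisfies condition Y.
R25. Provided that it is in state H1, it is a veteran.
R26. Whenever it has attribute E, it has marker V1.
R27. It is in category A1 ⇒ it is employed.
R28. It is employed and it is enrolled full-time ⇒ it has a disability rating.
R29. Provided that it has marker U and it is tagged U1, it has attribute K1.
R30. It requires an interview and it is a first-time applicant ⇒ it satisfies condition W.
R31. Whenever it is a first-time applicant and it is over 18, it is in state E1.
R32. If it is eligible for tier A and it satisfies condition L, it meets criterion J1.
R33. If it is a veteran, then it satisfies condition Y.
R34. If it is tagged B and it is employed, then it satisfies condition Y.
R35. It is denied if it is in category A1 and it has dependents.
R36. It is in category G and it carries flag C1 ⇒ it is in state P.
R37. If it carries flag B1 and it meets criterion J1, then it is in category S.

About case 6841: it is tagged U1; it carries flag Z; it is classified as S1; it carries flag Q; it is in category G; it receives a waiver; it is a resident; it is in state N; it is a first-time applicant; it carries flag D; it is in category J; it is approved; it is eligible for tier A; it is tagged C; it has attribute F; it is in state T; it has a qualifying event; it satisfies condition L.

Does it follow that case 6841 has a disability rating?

By R5 (it is in category G, it is tagged C, it is classified as S1): it carries flag Z1.
By R10 (it carries flag Z, it receives a waiver, it is in category J): it is denied.
By R13 (it is tagged C, it carries flag Q, it carries flag D): it carries flag L1.
By R20 (it is in state T): it is eligible for tier B.
By R21 (it has attribute F, it is tagged C): it has marker U.
By R22 (it carries flag Z1, it carries flag L1, it is approved): it is in state P.
By R29 (it has marker U, it is tagged U1): it has attribute K1.
By R32 (it is eligible for tier A, it satisfies condition L): it meets criterion J1.
By R8 (it has attribute K1): it carries flag B1.
By R9 (it is denied): it requires an interview.
By R19 (it is in state P, it is eligible for tier B): it is exempt.
By R30 (it requires an interview, it is a first-time applicant): it satisfies condition W.
By R37 (it carries flag B1, it meets criterion J1): it is in category S.
By R3 (it satisfies condition W, it carries flag Q): it has attribute E.
By R6 (it is in category S): it meets the income test.
By R12 (it is exempt, it has a qualifying event): it is enrolled full-time.
By R18 (it has attribute E, it has a qualifying event): it is a veteran.
By R33 (it is a veteran): it satisfies condition Y.
By R7 (it satisfies condition Y, it meets the income test): it is in category A1.
By R27 (it is in category A1): it is employed.
By R28 (it is employed, it is enrolled full-time): it has a disability rating.

Yes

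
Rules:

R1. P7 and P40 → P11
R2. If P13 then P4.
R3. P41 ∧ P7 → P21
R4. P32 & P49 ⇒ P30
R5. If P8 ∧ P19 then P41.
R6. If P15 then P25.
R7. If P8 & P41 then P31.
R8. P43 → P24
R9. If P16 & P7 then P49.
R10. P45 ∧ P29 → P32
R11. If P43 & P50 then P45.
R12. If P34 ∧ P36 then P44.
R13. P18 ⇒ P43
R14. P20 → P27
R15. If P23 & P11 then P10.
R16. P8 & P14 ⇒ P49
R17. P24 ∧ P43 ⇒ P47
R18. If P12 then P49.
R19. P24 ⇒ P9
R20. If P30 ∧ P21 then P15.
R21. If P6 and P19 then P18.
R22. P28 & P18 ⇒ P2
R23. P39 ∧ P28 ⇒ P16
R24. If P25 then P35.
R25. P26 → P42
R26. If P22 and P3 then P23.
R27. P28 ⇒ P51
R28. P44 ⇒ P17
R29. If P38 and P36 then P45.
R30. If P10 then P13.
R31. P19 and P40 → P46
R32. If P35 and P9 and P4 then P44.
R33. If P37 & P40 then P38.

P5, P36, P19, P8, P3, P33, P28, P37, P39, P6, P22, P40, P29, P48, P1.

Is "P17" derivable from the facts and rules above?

No

Forward chaining from the given facts derives: P41, P31, P18, P2, P16, P23, P51, P46, P38, P43, P45, P24, P32, P47, P9.
The only rule concluding P17 is R28, which needs P44; that is never established.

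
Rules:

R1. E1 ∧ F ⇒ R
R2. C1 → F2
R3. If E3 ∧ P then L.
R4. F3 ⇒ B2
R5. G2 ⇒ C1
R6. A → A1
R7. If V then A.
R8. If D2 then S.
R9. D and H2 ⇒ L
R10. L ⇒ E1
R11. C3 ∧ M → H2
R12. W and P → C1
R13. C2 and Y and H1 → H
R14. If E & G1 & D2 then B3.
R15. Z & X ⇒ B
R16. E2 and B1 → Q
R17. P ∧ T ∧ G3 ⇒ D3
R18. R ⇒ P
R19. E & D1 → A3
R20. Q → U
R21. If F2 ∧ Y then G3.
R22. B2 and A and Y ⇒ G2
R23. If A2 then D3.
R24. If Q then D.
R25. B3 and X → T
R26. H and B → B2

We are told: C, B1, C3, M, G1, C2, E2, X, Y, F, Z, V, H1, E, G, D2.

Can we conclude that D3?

Yes

A  (by R7: V)
H2  (by R11: C3, M)
H  (by R13: C2, Y, H1)
B3  (by R14: E, G1, D2)
B  (by R15: Z, X)
Q  (by R16: E2, B1)
D  (by R24: Q)
T  (by R25: B3, X)
B2  (by R26: H, B)
L  (by R9: D, H2)
E1  (by R10: L)
G2  (by R22: B2, A, Y)
R  (by R1: E1, F)
C1  (by R5: G2)
P  (by R18: R)
F2  (by R2: C1)
G3  (by R21: F2, Y)
D3  (by R17: P, T, G3)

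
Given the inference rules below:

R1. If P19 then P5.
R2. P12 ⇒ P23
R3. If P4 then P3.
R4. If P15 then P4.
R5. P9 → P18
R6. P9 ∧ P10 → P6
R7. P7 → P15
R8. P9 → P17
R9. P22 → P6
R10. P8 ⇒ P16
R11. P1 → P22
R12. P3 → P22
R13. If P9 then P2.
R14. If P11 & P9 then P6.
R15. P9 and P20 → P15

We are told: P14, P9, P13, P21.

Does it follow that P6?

Forward chaining from the given facts derives: P18, P17, P2.
Rules concluding P6: R6 needs P10; R9 needs P22; R14 needs P11 — none of these are established.

No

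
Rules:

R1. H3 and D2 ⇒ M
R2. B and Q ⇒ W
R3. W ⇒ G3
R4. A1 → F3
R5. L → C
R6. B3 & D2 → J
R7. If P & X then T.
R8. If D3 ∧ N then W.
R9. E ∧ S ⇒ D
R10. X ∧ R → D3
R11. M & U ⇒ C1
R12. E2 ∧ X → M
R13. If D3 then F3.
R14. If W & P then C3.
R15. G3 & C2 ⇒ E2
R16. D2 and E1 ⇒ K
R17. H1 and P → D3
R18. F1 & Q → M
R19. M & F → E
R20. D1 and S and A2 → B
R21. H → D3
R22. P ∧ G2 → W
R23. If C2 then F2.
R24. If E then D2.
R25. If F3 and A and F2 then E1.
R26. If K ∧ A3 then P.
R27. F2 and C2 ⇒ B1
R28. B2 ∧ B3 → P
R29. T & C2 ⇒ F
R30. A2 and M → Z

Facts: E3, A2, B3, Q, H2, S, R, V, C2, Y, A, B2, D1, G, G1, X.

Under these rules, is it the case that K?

Yes

D3  (by R10: X, R)
F3  (by R13: D3)
B  (by R20: D1, S, A2)
F2  (by R23: C2)
E1  (by R25: F3, A, F2)
P  (by R28: B2, B3)
W  (by R2: B, Q)
G3  (by R3: W)
T  (by R7: P, X)
E2  (by R15: G3, C2)
F  (by R29: T, C2)
M  (by R12: E2, X)
E  (by R19: M, F)
D2  (by R24: E)
K  (by R16: D2, E1)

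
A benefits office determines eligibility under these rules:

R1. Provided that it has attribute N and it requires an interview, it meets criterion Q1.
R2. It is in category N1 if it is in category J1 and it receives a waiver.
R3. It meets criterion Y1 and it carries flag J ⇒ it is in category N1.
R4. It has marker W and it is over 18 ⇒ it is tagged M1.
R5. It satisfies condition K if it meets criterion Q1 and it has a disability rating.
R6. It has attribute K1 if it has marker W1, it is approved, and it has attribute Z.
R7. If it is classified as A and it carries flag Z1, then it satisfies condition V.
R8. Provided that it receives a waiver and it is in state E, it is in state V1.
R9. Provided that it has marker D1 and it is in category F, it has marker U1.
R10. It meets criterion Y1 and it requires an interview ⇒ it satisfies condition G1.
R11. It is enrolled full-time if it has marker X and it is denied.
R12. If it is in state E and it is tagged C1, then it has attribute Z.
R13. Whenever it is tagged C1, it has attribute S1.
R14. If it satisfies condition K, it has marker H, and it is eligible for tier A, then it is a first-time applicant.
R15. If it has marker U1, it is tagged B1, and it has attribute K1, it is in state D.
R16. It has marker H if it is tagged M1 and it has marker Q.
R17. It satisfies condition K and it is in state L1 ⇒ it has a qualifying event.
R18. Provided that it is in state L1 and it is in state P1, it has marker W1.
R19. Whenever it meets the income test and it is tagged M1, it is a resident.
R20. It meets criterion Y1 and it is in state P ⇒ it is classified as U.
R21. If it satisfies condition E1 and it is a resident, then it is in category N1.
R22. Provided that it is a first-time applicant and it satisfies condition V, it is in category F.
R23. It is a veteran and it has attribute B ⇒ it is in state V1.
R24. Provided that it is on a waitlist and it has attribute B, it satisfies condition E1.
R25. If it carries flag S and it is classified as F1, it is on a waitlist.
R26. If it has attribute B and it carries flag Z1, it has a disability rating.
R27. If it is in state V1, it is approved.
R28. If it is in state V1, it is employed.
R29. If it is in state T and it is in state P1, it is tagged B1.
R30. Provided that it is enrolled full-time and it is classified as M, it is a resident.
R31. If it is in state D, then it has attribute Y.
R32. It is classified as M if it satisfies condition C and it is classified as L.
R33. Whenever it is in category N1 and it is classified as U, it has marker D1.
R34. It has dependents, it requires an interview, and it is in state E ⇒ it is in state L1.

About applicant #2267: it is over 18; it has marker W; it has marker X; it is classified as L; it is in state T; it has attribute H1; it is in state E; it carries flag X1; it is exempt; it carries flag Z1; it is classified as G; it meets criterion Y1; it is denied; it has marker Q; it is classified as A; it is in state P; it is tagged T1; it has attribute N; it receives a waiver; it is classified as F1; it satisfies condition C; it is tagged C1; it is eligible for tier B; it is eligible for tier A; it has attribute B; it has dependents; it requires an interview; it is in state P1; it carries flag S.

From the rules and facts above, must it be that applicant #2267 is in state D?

By R1 (it has attribute N, it requires an interview): it meets criterion Q1.
By R4 (it has marker W, it is over 18): it is tagged M1.
By R7 (it is classified as A, it carries flag Z1): it satisfies condition V.
By R8 (it receives a waiver, it is in state E): it is in state V1.
By R11 (it has marker X, it is denied): it is enrolled full-time.
By R12 (it is in state E, it is tagged C1): it has attribute Z.
By R16 (it is tagged M1, it has marker Q): it has marker H.
By R20 (it meets criterion Y1, it is in state P): it is classified as U.
By R25 (it carries flag S, it is classified as F1): it is on a waitlist.
By R26 (it has attribute B, it carries flag Z1): it has a disability rating.
By R27 (it is in state V1): it is approved.
By R29 (it is in state T, it is in state P1): it is tagged B1.
By R32 (it satisfies condition C, it is classified as L): it is classified as M.
By R34 (it has dependents, it requires an interview, it is in state E): it is in state L1.
By R5 (it meets criterion Q1, it has a disability rating): it satisfies condition K.
By R14 (it satisfies condition K, it has marker H, it is eligible for tier A): it is a first-time applicant.
By R18 (it is in state L1, it is in state P1): it has marker W1.
By R22 (it is a first-time applicant, it satisfies condition V): it is in category F.
By R24 (it is on a waitlist, it has attribute B): it satisfies condition E1.
By R30 (it is enrolled full-time, it is classified as M): it is a resident.
By R6 (it has marker W1, it is approved, it has attribute Z): it has attribute K1.
By R21 (it satisfies condition E1, it is a resident): it is in category N1.
By R33 (it is in category N1, it is classified as U): it has marker D1.
By R9 (it has marker D1, it is in category F): it has marker U1.
By R15 (it has marker U1, it is tagged B1, it has attribute K1): it is in state D.

Yes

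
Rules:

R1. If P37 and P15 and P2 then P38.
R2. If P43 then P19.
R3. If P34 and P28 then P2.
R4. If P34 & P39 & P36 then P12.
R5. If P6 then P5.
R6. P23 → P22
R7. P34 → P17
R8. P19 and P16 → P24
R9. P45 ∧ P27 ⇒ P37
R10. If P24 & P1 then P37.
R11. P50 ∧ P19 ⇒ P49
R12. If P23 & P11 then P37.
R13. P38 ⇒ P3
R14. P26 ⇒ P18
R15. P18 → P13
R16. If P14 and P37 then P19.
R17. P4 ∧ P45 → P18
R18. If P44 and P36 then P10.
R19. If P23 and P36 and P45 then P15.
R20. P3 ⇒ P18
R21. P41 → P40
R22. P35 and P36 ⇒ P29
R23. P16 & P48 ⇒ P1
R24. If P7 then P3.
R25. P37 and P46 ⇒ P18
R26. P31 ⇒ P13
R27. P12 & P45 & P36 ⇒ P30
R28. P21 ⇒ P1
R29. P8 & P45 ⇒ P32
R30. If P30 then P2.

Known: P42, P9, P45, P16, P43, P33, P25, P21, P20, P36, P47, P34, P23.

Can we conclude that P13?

Forward chaining from the given facts derives: P19, P22, P17, P24, P15, P1, P37.
Rules concluding P13: R15 needs P18; R26 needs P31 — none of these are established.

No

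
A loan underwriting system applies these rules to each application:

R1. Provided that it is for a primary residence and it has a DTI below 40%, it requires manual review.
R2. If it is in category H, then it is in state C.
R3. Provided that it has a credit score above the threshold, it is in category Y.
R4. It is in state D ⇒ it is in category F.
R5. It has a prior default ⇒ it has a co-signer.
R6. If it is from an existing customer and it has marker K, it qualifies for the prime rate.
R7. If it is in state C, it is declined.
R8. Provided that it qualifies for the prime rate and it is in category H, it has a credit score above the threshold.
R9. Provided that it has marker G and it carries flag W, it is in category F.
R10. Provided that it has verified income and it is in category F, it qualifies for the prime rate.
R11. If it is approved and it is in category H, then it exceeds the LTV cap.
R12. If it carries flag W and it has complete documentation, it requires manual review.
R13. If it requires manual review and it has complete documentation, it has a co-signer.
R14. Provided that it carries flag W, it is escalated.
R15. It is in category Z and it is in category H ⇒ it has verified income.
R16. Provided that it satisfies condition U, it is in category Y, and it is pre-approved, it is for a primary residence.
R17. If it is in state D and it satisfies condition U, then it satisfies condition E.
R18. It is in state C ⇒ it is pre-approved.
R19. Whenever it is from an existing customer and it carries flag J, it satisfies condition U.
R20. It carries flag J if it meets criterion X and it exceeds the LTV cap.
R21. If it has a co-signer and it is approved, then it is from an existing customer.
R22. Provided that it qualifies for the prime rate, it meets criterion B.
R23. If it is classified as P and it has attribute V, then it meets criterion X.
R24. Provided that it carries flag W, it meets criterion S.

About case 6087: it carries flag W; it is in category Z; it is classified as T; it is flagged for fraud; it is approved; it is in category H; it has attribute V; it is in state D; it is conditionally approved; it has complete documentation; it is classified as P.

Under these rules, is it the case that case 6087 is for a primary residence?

Yes

By R2 (it is in category H): it is in state C.
By R4 (it is in state D): it is in category F.
By R11 (it is approved, it is in category H): it exceeds the LTV cap.
By R12 (it carries flag W, it has complete documentation): it requires manual review.
By R13 (it requires manual review, it has complete documentation): it has a co-signer.
By R15 (it is in category Z, it is in category H): it has verified income.
By R18 (it is in state C): it is pre-approved.
By R21 (it has a co-signer, it is approved): it is from an existing customer.
By R23 (it is classified as P, it has attribute V): it meets criterion X.
By R10 (it has verified income, it is in category F): it qualifies for the prime rate.
By R20 (it meets criterion X, it exceeds the LTV cap): it carries flag J.
By R8 (it qualifies for the prime rate, it is in category H): it has a credit score above the threshold.
By R19 (it is from an existing customer, it carries flag J): it satisfies condition U.
By R3 (it has a credit score above the threshold): it is in category Y.
By R16 (it satisfies condition U, it is in category Y, it is pre-approved): it is for a primary residence.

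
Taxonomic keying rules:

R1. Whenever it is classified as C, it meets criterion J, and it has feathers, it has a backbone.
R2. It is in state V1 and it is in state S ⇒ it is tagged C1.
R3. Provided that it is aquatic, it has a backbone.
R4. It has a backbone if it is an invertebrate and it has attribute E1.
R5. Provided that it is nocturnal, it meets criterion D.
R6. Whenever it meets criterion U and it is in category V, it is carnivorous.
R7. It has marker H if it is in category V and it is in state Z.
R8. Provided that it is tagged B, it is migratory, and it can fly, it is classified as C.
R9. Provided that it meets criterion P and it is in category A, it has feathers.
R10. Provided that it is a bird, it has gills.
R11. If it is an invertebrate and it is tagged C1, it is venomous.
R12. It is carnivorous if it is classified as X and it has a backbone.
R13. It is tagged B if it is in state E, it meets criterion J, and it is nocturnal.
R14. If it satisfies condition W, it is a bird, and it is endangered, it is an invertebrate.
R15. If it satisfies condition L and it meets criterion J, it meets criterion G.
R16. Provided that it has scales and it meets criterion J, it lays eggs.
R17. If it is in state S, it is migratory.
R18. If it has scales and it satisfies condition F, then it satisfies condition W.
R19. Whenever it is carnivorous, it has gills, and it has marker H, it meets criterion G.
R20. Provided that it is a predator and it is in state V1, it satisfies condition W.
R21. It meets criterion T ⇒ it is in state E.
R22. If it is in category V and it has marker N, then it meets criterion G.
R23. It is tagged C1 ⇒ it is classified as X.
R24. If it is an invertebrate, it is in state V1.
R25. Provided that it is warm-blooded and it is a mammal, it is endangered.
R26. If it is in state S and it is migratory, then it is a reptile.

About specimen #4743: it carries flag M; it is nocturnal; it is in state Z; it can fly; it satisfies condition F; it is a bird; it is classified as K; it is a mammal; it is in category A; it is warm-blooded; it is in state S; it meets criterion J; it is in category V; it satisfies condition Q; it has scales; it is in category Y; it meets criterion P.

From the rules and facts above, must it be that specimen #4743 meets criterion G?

No

Forward chaining from the given facts derives: meets criterion D, has marker H, has feathers, has gills, lays eggs, is migratory, satisfies condition W, is endangered, is a reptile, is an invertebrate, is in state V1, is tagged C1, is venomous, is classified as X.
Rules concluding "it meets criterion G": R15 needs "it satisfies condition L"; R19 needs "it is carnivorous"; R22 needs "it has marker N" — none of these are established.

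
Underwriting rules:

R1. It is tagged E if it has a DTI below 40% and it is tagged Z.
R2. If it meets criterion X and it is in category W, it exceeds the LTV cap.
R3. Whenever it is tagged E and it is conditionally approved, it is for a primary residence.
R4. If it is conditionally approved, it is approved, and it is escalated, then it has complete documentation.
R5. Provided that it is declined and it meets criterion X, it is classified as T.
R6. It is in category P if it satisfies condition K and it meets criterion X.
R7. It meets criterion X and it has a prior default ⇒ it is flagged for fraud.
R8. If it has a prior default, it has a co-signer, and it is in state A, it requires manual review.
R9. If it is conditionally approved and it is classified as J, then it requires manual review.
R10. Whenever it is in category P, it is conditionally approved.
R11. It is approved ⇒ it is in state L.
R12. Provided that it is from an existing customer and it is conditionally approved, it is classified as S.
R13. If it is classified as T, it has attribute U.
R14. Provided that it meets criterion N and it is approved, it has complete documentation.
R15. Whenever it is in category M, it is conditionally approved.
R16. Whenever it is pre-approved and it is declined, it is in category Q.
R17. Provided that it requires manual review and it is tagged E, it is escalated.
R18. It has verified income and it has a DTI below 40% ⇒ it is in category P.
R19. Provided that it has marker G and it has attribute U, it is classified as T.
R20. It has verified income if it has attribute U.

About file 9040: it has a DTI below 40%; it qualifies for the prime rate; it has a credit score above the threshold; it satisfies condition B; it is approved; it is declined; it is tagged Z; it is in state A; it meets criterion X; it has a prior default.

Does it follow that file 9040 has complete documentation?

Forward chaining from the given facts derives: is tagged E, is classified as T, is flagged for fraud, is in state L, has attribute U, has verified income, is in category P, is conditionally approved, is for a primary residence.
Rules concluding "it has complete documentation": R4 needs "it is escalated"; R14 needs "it meets criterion N" — none of these are established.

No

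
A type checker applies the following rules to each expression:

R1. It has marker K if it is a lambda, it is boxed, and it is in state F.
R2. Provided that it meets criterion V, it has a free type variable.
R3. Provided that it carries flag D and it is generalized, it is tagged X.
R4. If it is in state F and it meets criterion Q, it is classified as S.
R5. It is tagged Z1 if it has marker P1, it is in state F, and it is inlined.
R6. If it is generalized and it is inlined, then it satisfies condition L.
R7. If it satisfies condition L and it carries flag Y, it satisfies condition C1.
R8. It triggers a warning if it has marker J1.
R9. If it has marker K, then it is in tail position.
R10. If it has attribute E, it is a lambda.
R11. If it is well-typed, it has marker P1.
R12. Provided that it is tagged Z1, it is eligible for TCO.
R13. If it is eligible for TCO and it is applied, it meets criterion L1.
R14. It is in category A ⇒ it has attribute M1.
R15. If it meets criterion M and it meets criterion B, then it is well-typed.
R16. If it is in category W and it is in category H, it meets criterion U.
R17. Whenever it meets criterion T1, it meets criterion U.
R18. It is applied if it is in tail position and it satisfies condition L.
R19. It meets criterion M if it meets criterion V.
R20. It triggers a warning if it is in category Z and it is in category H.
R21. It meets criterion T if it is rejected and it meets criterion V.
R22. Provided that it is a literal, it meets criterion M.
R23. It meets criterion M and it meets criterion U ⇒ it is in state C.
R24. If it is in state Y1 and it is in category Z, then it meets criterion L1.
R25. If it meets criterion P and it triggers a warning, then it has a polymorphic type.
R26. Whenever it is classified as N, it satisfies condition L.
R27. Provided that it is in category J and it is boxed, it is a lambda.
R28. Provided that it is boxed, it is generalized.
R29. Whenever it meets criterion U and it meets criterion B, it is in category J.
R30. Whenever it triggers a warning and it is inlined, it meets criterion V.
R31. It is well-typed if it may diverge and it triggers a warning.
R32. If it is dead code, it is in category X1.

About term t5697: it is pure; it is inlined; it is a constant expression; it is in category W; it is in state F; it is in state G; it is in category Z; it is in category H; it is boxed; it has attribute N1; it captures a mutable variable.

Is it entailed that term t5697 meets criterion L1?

Forward chaining from the given facts derives: meets criterion U, triggers a warning, is generalized, meets criterion V, has a free type variable, satisfies condition L, meets criterion M, is in state C.
Rules concluding "it meets criterion L1": R13 needs "it is eligible for TCO"; R24 needs "it is in state Y1" — none of these are established.

No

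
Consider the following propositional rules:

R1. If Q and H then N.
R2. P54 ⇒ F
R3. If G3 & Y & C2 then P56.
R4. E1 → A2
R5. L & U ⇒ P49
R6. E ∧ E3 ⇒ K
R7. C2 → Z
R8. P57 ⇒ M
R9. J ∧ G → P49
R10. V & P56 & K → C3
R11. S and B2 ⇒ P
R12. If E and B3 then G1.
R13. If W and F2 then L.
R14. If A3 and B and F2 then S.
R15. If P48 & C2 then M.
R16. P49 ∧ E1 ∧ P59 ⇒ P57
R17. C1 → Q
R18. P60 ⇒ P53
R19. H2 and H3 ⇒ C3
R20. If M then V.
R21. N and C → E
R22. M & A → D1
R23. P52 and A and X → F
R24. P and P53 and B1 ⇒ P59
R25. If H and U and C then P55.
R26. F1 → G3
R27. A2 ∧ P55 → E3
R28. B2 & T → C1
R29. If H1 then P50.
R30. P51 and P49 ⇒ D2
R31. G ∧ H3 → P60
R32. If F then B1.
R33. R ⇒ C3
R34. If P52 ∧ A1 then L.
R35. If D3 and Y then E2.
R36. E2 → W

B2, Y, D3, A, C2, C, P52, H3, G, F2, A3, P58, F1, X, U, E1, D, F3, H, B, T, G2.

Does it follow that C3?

Yes

A2  (by R4: E1)
S  (by R14: A3, B, F2)
F  (by R23: P52, A, X)
P55  (by R25: H, U, C)
G3  (by R26: F1)
E3  (by R27: A2, P55)
C1  (by R28: B2, T)
P60  (by R31: G, H3)
B1  (by R32: F)
E2  (by R35: D3, Y)
W  (by R36: E2)
P56  (by R3: G3, Y, C2)
P  (by R11: S, B2)
L  (by R13: W, F2)
Q  (by R17: C1)
P53  (by R18: P60)
P59  (by R24: P, P53, B1)
N  (by R1: Q, H)
P49  (by R5: L, U)
P57  (by R16: P49, E1, P59)
E  (by R21: N, C)
K  (by R6: E, E3)
M  (by R8: P57)
V  (by R20: M)
C3  (by R10: V, P56, K)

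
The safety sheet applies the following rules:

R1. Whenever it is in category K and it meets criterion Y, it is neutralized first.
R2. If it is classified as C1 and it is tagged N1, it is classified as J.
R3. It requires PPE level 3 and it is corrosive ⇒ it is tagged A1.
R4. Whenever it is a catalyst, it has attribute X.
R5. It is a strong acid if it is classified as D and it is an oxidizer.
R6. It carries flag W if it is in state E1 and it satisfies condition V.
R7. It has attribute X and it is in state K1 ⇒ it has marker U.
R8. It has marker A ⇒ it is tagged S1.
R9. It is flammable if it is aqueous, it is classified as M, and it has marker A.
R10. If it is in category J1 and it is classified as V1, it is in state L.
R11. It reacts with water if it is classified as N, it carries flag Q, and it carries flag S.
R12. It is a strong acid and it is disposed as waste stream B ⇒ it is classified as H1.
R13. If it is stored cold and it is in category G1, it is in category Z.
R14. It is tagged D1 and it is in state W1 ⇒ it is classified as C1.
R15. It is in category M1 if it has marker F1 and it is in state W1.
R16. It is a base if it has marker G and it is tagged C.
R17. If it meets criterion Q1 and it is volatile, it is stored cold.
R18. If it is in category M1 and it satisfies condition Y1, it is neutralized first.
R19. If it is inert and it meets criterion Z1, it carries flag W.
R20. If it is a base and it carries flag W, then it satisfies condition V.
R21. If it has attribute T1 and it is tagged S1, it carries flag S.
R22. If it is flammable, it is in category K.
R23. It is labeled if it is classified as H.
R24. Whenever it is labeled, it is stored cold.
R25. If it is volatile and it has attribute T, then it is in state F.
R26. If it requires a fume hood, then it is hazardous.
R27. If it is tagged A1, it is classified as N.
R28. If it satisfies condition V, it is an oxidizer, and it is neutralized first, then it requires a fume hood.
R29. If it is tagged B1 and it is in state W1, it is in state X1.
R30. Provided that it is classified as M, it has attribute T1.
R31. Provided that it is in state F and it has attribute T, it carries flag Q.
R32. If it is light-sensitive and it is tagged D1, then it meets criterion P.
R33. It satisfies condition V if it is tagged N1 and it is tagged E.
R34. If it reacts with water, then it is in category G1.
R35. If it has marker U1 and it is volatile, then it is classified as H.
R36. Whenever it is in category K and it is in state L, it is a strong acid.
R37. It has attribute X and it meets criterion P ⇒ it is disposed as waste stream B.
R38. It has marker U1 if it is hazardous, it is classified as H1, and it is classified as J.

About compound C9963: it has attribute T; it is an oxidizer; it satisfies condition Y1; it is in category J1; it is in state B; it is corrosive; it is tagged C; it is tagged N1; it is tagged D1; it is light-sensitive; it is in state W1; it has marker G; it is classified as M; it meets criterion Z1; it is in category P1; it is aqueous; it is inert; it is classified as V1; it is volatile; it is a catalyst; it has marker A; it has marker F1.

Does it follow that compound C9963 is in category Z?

Forward chaining from the given facts derives: has attribute X, is tagged S1, is flammable, is in state L, is classified as C1, is in category M1, is a base, is neutralized first, carries flag W, satisfies condition V, is in category K, is in state F, requires a fume hood, has attribute T1, carries flag Q, meets criterion P, is a strong acid, is disposed as waste stream B, is classified as J, is classified as H1, carries flag S, is hazardous, has marker U1, is classified as H, is labeled, is stored cold.
The only rule concluding "it is in category Z" is R13, which needs "it is in category G1"; that is never established.

No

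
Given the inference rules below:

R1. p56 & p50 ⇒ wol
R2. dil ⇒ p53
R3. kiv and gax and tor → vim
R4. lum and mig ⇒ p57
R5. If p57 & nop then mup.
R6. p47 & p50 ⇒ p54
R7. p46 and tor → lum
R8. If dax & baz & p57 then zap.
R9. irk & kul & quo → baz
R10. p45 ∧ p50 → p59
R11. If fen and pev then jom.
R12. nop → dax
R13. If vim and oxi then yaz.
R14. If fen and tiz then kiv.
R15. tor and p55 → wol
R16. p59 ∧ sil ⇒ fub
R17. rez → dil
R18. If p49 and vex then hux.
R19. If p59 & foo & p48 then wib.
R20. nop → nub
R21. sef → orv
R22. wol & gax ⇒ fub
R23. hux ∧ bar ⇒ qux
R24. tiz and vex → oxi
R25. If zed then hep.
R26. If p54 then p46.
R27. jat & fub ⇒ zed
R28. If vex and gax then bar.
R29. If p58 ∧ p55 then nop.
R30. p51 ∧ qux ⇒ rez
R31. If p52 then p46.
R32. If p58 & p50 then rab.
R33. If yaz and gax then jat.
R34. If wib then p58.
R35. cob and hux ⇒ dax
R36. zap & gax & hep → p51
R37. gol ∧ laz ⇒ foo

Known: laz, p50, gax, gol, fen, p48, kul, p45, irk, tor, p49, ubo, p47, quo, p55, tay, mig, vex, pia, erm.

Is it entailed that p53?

Forward chaining from the given facts derives: p54, baz, p59, wol, hux, fub, p46, bar, foo, lum, wib, qux, p58, p57, nop, rab, mup, dax, nub, zap.
The only rule concluding p53 is R2, which needs dil; that is never established.

No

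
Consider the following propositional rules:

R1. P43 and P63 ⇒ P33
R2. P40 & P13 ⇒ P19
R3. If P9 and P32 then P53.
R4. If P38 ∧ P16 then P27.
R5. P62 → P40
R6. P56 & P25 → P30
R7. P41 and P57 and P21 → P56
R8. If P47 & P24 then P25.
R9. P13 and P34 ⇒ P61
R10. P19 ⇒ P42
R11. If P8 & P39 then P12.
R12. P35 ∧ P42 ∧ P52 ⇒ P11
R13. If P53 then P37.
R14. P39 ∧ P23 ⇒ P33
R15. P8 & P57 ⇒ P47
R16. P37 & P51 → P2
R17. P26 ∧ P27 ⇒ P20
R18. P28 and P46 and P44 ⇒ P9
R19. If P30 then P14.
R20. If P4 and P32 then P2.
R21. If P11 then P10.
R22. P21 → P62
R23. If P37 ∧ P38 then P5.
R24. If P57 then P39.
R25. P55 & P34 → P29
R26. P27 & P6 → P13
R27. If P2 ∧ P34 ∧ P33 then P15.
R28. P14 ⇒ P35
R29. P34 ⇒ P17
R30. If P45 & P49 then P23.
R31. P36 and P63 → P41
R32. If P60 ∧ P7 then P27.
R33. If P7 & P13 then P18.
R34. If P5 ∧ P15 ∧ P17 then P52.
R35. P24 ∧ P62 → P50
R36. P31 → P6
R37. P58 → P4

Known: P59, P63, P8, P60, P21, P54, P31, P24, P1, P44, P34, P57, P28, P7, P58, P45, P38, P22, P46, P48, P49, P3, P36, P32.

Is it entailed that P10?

P47  (by R15: P8, P57)
P9  (by R18: P28, P46, P44)
P62  (by R22: P21)
P39  (by R24: P57)
P17  (by R29: P34)
P23  (by R30: P45, P49)
P41  (by R31: P36, P63)
P27  (by R32: P60, P7)
P6  (by R36: P31)
P4  (by R37: P58)
P53  (by R3: P9, P32)
P40  (by R5: P62)
P56  (by R7: P41, P57, P21)
P25  (by R8: P47, P24)
P37  (by R13: P53)
P33  (by R14: P39, P23)
P2  (by R20: P4, P32)
P5  (by R23: P37, P38)
P13  (by R26: P27, P6)
P15  (by R27: P2, P34, P33)
P52  (by R34: P5, P15, P17)
P19  (by R2: P40, P13)
P30  (by R6: P56, P25)
P42  (by R10: P19)
P14  (by R19: P30)
P35  (by R28: P14)
P11  (by R12: P35, P42, P52)
P10  (by R21: P11)

Yes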